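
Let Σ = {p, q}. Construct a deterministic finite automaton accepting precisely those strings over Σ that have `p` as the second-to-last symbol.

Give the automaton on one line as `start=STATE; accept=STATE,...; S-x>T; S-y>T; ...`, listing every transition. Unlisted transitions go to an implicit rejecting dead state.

Because acceptance depends on a position counted from the end, the machine has to buffer the most recent 2 symbols. Make each state the string of the last up-to-2 symbols read; on input `x` shift the window left and append `x`. Accept when the buffered window has length 2 and begins with `p`.
With 7 states:
       p  q 
>  A   B  C 
   B   D  E 
   C   F  G 
 * D   D  E 
 * E   F  G 
   F   D  E 
   G   F  G 
(> = start, * = accepting)

start=A; accept=D,E; A-p>B; A-q>C; B-p>D; B-q>E; C-p>F; C-q>G; D-p>D; D-q>E; E-p>F; E-q>G; F-p>D; F-q>E; G-p>F; G-q>G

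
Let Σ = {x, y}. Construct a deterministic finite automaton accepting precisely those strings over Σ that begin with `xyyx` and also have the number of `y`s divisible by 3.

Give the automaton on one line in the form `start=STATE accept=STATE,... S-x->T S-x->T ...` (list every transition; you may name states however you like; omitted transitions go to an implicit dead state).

start=s0 accept=s6 s0-x->s1 s0-y->s2 s1-x->s2 s1-y->s3 s2-x->s2 s2-y->s2 s3-x->s2 s3-y->s4 s4-x->s5 s4-y->s2 s5-x->s5 s5-y->s6 s6-x->s6 s6-y->s7 s7-x->s7 s7-y->s5

Handle the two conditions separately and then intersect. One (6 states) tracks whether the input so far still matches the prefix `xyyx`; the other (3 states) tracks the count of `y`s modulo 3. Each combined state is a pair, one component from each; accept when both components accept. Minimizing collapses redundant product states.
An 8-state machine:
        x   y  
>  s0   s1  s2 
   s1   s2  s3 
   s2   s2  s2 
   s3   s2  s4 
   s4   s5  s2 
   s5   s5  s6 
 * s6   s6  s7 
   s7   s7  s5 
(> = start, * = accepting)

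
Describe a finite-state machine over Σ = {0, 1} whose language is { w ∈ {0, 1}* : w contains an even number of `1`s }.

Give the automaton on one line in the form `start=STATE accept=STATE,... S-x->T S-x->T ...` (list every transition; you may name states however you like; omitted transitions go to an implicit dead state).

start=q0 accept=q0 q0-0->q0 q0-1->q1 q1-0->q1 q1-1->q0

Keep the running count of `1`s modulo 2: each `1` advances along the cycle q0 → q1 → q0 while other symbols loop. Accept at q0.
With 2 states:
        0   1  
>* q0   q0  q1 
   q1   q1  q0 
(> = start, * = accepting)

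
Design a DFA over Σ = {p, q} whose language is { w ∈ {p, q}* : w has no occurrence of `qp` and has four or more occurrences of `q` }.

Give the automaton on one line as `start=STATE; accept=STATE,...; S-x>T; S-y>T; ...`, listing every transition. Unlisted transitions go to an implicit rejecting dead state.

Build one automaton per condition and run them in lockstep. The first has 3 states tracking partial matches of the forbidden pattern `qp`; the second has 6 states tracking the count of `q`s, saturating at 5. A product state is a pair (one from each), accepting exactly when both do. After merging equivalent states the machine shrinks.
6 states suffice.
        p   q  
>  S0   S0  S1 
   S1   S2  S3 
   S2   S2  S2 
   S3   S2  S4 
   S4   S2  S5 
 * S5   S2  S5 
(> = start, * = accepting)

start=S0; accept=S5; S0-p>S0; S0-q>S1; S1-p>S2; S1-q>S3; S2-p>S2; S2-q>S2; S3-p>S2; S3-q>S4; S4-p>S2; S4-q>S5; S5-p>S2; S5-q>S5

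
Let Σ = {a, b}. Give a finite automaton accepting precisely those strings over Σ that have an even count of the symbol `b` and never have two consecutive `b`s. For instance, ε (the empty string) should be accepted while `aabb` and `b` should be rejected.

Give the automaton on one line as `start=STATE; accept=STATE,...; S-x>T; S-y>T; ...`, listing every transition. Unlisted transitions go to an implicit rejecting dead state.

start=s0; accept=s0,s4; s0-a>s0; s0-b>s1; s1-a>s2; s1-b>s3; s2-a>s2; s2-b>s4; s3-a>s3; s3-b>s3; s4-a>s0; s4-b>s3

Run two small machines in parallel and take their product. The first has 2 states tracking the count of `b`s modulo 2; the second has 3 states tracking partial matches of the forbidden pattern `bb`. A product state is a pair (one from each), accepting exactly when both do. After merging equivalent states the machine shrinks.
5 states suffice.
        a   b  
>* s0   s0  s1 
   s1   s2  s3 
   s2   s2  s4 
   s3   s3  s3 
 * s4   s0  s3 
(> = start, * = accepting)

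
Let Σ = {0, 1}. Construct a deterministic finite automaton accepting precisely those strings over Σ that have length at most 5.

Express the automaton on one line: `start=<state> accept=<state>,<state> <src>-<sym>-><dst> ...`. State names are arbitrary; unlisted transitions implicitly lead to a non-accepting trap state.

start=s0 accept=s0,s1,s2,s3,s4,s5 s0-0->s1 s0-1->s1 s1-0->s2 s1-1->s2 s2-0->s3 s2-1->s3 s3-0->s4 s3-1->s4 s4-0->s5 s4-1->s5 s5-0->s6 s5-1->s6 s6-0->s6 s6-1->s6

We only need to distinguish lengths 0, 1, …, 5, and '>5'. Chain s0 → s1 → s2 → s3 → s4 → s5 → s6 on every symbol, with s6 looping. Accepting states: {s0, s1, s2, s3, s4, s5}.
A 7-state machine:
        0   1  
>* s0   s1  s1 
 * s1   s2  s2 
 * s2   s3  s3 
 * s3   s4  s4 
 * s4   s5  s5 
 * s5   s6  s6 
   s6   s6  s6 
(> = start, * = accepting)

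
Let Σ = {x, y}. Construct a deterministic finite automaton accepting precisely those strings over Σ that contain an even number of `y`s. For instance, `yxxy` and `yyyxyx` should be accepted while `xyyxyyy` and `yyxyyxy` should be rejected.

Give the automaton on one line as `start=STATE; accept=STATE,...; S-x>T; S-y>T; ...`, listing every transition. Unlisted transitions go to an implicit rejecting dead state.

start=A; accept=A; A-x>A; A-y>B; B-x>B; B-y>A

Keep the running count of `y`s modulo 2: each `y` advances along the cycle A → B → A while other symbols loop. Accept at A.
A 2-state machine:
       x  y 
>* A   A  B 
   B   B  A 
(> = start, * = accepting)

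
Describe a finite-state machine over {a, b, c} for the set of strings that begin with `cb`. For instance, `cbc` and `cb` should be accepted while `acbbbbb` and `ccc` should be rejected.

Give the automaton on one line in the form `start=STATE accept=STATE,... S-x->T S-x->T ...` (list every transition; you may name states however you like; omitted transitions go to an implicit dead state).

start=q0 accept=q2 q0-a->q3 q0-b->q3 q0-c->q1 q1-a->q3 q1-b->q2 q1-c->q3 q2-a->q2 q2-b->q2 q2-c->q2 q3-a->q3 q3-b->q3 q3-c->q3

Check the first 2 symbols one by one: q0 through q1 record how many have matched `cb` so far; any wrong symbol goes to the dead state q3. After all 2 match we enter the accepting sink q2.
        a   b   c  
>  q0   q3  q3  q1 
   q1   q3  q2  q3 
 * q2   q2  q2  q2 
   q3   q3  q3  q3 
(> = start, * = accepting)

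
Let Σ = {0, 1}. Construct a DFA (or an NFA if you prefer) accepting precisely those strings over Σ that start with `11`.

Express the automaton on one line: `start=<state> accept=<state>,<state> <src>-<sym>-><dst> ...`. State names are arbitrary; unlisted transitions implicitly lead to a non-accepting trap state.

start=q0 accept=q2 q0-0->q3 q0-1->q1 q1-0->q3 q1-1->q2 q2-0->q2 q2-1->q2 q3-0->q3 q3-1->q3

Walk along `11` while the input agrees: from q0 take `1` to q1, and so on. Any deviation drops to the rejecting sink q3. Once q2 is reached the prefix is confirmed and every continuation is accepted.
With 4 states:
        0   1  
>  q0   q3  q1 
   q1   q3  q2 
 * q2   q2  q2 
   q3   q3  q3 
(> = start, * = accepting)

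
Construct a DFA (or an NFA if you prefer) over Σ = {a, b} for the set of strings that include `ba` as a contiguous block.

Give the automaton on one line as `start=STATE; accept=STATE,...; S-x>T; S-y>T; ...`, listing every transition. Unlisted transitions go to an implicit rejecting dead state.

Track how much of `ba` has been matched so far: state q0 is no progress, q2 is the absorbing accept state reached once `ba` has occurred. Intermediate states record partial matches; on a mismatch, fall back to the longest reusable overlap.
A 3-state machine:
        a   b  
>  q0   q0  q1 
   q1   q2  q1 
 * q2   q2  q2 
(> = start, * = accepting)

start=q0; accept=q2; q0-a>q0; q0-b>q1; q1-a>q2; q1-b>q1; q2-a>q2; q2-b>q2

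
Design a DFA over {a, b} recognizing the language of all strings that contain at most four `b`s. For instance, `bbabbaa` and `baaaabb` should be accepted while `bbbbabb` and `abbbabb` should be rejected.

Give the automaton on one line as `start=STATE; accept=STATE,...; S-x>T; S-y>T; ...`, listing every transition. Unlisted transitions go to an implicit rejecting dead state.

start=s0; accept=s0,s1,s2,s3,s4; s0-a>s0; s0-b>s1; s1-a>s1; s1-b>s2; s2-a>s2; s2-b>s3; s3-a>s3; s3-b>s4; s4-a>s4; s4-b>s5; s5-a>s5; s5-b>s5

Count `b`s, saturating at 5: states s0 through s4 mean 0 through 4 `b`s seen; s5 means more than 4. Each `b` increments (capped at s5); other symbols loop. Accept from {s0, s1, s2, s3, s4}.
        a   b  
>* s0   s0  s1 
 * s1   s1  s2 
 * s2   s2  s3 
 * s3   s3  s4 
 * s4   s4  s5 
   s5   s5  s5 
(> = start, * = accepting)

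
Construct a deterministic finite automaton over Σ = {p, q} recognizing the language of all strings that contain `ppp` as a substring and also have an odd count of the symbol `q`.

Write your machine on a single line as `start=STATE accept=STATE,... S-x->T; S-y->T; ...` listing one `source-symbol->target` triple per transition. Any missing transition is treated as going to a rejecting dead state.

Handle the two conditions separately and then intersect. The first has 4 states tracking whether and how much of `ppp` has been seen; the second has 2 states tracking the count of `q`s modulo 2. A product state is a pair (one from each), accepting exactly when both do.
        p   q  
>  s0   s1  s2 
   s1   s3  s2 
   s2   s4  s0 
   s3   s5  s2 
   s4   s6  s0 
   s5   s5  s7 
   s6   s7  s0 
 * s7   s7  s5 
(> = start, * = accepting)

start=s0; accept=s7; s0-p->s1; s0-q->s2; s1-p->s3; s1-q->s2; s2-p->s4; s2-q->s0; s3-p->s5; s3-q->s2; s4-p->s6; s4-q->s0; s5-p->s5; s5-q->s7; s6-p->s7; s6-q->s0; s7-p->s7; s7-q->s5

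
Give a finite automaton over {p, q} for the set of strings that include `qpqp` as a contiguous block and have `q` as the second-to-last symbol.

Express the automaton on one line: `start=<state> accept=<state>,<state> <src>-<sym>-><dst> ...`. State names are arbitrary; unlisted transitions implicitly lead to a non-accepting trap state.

start=A accept=E,H A-p->A A-q->B B-p->C B-q->B C-p->A C-q->D D-p->E D-q->B E-p->F E-q->G F-p->F F-q->G G-p->E G-q->H H-p->E H-q->H

Build one automaton per condition and run them in lockstep. The first has 5 states tracking whether and how much of `qpqp` has been seen; the second has 7 states tracking the last 2 symbols read. A product state is a pair (one from each), accepting exactly when both do. Equivalent product states are then merged.
8 states suffice.
       p  q 
>  A   A  B 
   B   C  B 
   C   A  D 
   D   E  B 
 * E   F  G 
   F   F  G 
   G   E  H 
 * H   E  H 
(> = start, * = accepting)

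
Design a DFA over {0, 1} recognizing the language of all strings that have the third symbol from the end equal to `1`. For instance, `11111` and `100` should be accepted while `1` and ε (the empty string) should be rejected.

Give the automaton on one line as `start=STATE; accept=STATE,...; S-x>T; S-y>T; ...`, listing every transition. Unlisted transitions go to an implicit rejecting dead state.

Because acceptance depends on a position counted from the end, the machine has to buffer the most recent 3 symbols. Make each state the string of the last up-to-3 symbols read; on input `x` shift the window left and append `x`. Accept when the buffered window has length 3 and begins with `1`.
A 15-state machine:
       0  1 
>  A   B  C 
   B   D  E 
   C   F  G 
   D   H  I 
   E   J  K 
   F   L  M 
   G   N  O 
   H   H  I 
   I   J  K 
   J   L  M 
   K   N  O 
 * L   H  I 
 * M   J  K 
 * N   L  M 
 * O   N  O 
(> = start, * = accepting)

start=A; accept=L,M,N,O; A-0>B; A-1>C; B-0>D; B-1>E; C-0>F; C-1>G; D-0>H; D-1>I; E-0>J; E-1>K; F-0>L; F-1>M; G-0>N; G-1>O; H-0>H; H-1>I; I-0>J; I-1>K; J-0>L; J-1>M; K-0>N; K-1>O; L-0>H; L-1>I; M-0>J; M-1>K; N-0>L; N-1>M; O-0>N; O-1>O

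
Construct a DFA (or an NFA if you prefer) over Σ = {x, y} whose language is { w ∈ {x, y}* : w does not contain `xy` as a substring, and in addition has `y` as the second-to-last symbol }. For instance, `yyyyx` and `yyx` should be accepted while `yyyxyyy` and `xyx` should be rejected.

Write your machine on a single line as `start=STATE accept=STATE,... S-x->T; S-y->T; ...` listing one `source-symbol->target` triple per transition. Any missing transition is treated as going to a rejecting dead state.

Build one automaton per condition and run them in lockstep. One (3 states) tracks partial matches of the forbidden pattern `xy`; the other (7 states) tracks the last 2 symbols read. Each combined state is a pair, one component from each; accept when both components accept.
10 states suffice.
        x   y  
>  s0   s1  s2 
   s1   s3  s4 
   s2   s5  s6 
   s3   s3  s4 
   s4   s7  s8 
 * s5   s3  s4 
 * s6   s5  s6 
   s7   s9  s4 
   s8   s7  s8 
   s9   s9  s4 
(> = start, * = accepting)

start=s0; accept=s5,s6; s0-x->s1; s0-y->s2; s1-x->s3; s1-y->s4; s2-x->s5; s2-y->s6; s3-x->s3; s3-y->s4; s4-x->s7; s4-y->s8; s5-x->s3; s5-y->s4; s6-x->s5; s6-y->s6; s7-x->s9; s7-y->s4; s8-x->s7; s8-y->s8; s9-x->s9; s9-y->s4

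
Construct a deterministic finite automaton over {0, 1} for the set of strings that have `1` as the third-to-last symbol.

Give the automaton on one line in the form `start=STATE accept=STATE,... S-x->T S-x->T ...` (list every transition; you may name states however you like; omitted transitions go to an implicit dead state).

start=q0 accept=q11,q12,q13,q14 q0-0->q1 q0-1->q2 q1-0->q3 q1-1->q4 q2-0->q5 q2-1->q6 q3-0->q7 q3-1->q8 q4-0->q9 q4-1->q10 q5-0->q11 q5-1->q12 q6-0->q13 q6-1->q14 q7-0->q7 q7-1->q8 q8-0->q9 q8-1->q10 q9-0->q11 q9-1->q12 q10-0->q13 q10-1->q14 q11-0->q7 q11-1->q8 q12-0->q9 q12-1->q10 q13-0->q11 q13-1->q12 q14-0->q13 q14-1->q14

A DFA must remember the last 3 symbols (since which symbol is third-to-last isn't known until the input ends). Use one state per possible window of the last ≤3 symbols; accept from those whose window starts with `1`.
A 15-state machine:
          0    1  
>  q0     q1   q2 
   q1     q3   q4 
   q2     q5   q6 
   q3     q7   q8 
   q4     q9  q10 
   q5    q11  q12 
   q6    q13  q14 
   q7     q7   q8 
   q8     q9  q10 
   q9    q11  q12 
   q10   q13  q14 
 * q11    q7   q8 
 * q12    q9  q10 
 * q13   q11  q12 
 * q14   q13  q14 
(> = start, * = accepting)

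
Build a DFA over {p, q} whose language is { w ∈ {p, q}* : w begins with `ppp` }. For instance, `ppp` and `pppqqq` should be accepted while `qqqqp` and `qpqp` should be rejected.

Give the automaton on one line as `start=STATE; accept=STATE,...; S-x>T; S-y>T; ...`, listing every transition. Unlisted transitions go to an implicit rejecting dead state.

start=s0; accept=s3; s0-p>s1; s0-q>s4; s1-p>s2; s1-q>s4; s2-p>s3; s2-q>s4; s3-p>s3; s3-q>s3; s4-p>s4; s4-q>s4

Walk along `ppp` while the input agrees: from s0 take `p` to s1, and so on. Any deviation drops to the rejecting sink s4. Once s3 is reached the prefix is confirmed and every continuation is accepted.
5 states suffice.
        p   q  
>  s0   s1  s4 
   s1   s2  s4 
   s2   s3  s4 
 * s3   s3  s3 
   s4   s4  s4 
(> = start, * = accepting)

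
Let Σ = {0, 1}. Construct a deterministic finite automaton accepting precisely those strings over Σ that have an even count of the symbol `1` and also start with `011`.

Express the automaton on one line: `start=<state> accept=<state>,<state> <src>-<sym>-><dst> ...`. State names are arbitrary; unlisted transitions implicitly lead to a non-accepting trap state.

start=q0 accept=q4 q0-0->q1 q0-1->q2 q1-0->q2 q1-1->q3 q2-0->q2 q2-1->q2 q3-0->q2 q3-1->q4 q4-0->q4 q4-1->q5 q5-0->q5 q5-1->q4

Run two small machines in parallel and take their product. One (2 states) tracks the count of `1`s modulo 2; the other (5 states) tracks whether the input so far still matches the prefix `011`. Each combined state is a pair, one component from each; accept when both components accept. After merging equivalent states the machine shrinks.
6 states suffice.
        0   1  
>  q0   q1  q2 
   q1   q2  q3 
   q2   q2  q2 
   q3   q2  q4 
 * q4   q4  q5 
   q5   q5  q4 
(> = start, * = accepting)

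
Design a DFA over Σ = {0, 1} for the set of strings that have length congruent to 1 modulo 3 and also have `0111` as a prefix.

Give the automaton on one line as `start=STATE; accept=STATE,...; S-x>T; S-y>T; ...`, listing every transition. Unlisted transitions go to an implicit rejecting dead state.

start=A; accept=H; A-0>B; A-1>C; B-0>D; B-1>E; C-0>D; C-1>D; D-0>F; D-1>F; E-0>F; E-1>G; F-0>C; F-1>C; G-0>C; G-1>H; H-0>I; H-1>I; I-0>J; I-1>J; J-0>H; J-1>H

Handle the two conditions separately and then intersect. One (3 states) tracks the input length modulo 3; the other (6 states) tracks whether the input so far still matches the prefix `0111`. Each combined state is a pair, one component from each; accept when both components accept.
       0  1 
>  A   B  C 
   B   D  E 
   C   D  D 
   D   F  F 
   E   F  G 
   F   C  C 
   G   C  H 
 * H   I  I 
   I   J  J 
   J   H  H 
(> = start, * = accepting)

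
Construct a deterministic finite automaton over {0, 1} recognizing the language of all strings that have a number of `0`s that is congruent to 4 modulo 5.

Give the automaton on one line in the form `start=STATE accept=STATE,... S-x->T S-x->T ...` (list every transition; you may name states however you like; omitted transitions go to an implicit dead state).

Keep the running count of `0`s modulo 5: each `0` advances along the cycle q0 → q1 → q2 → q3 → q4 → q0 while other symbols loop. Accept at q4.
A 5-state machine:
        0   1  
>  q0   q1  q0 
   q1   q2  q1 
   q2   q3  q2 
   q3   q4  q3 
 * q4   q0  q4 
(> = start, * = accepting)

start=q0 accept=q4 q0-0->q1 q0-1->q0 q1-0->q2 q1-1->q1 q2-0->q3 q2-1->q2 q3-0->q4 q3-1->q3 q4-0->q0 q4-1->q4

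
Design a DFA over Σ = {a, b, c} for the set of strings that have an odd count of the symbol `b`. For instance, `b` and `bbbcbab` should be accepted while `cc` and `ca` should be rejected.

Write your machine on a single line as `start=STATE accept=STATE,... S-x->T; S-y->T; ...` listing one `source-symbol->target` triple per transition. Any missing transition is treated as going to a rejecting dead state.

Keep the running count of `b`s modulo 2: each `b` advances along the cycle s0 → s1 → s0 while other symbols loop. Accept at s1.
2 states suffice.
        a   b   c  
>  s0   s0  s1  s0 
 * s1   s1  s0  s1 
(> = start, * = accepting)

start=s0; accept=s1; s0-a->s0; s0-b->s1; s0-c->s0; s1-a->s1; s1-b->s0; s1-c->s1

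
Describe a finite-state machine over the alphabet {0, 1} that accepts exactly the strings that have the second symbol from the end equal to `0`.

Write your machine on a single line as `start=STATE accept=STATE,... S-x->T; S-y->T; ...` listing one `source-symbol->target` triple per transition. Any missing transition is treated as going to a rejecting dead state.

A DFA must remember the last 2 symbols (since which symbol is second-to-last isn't known until the input ends). Use one state per possible window of the last ≤2 symbols; accept from those whose window starts with `0`.
        0   1  
>  q0   q1  q2 
   q1   q3  q4 
   q2   q5  q6 
 * q3   q3  q4 
 * q4   q5  q6 
   q5   q3  q4 
   q6   q5  q6 
(> = start, * = accepting)

start=q0; accept=q3,q4; q0-0->q1; q0-1->q2; q1-0->q3; q1-1->q4; q2-0->q5; q2-1->q6; q3-0->q3; q3-1->q4; q4-0->q5; q4-1->q6; q5-0->q3; q5-1->q4; q6-0->q5; q6-1->q6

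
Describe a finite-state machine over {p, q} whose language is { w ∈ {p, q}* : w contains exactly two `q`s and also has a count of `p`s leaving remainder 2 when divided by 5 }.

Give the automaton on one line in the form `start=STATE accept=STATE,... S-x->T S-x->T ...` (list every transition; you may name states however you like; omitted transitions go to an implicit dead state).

Run two small machines in parallel and take their product. One (4 states) tracks the count of `q`s, saturating at 3; the other (5 states) tracks the count of `p`s modulo 5. Each combined state is a pair, one component from each; accept when both components accept.
With 20 states:
       p  q 
>  A   B  C 
   B   D  E 
   C   E  F 
   D   G  H 
   E   H  I 
   F   I  J 
   G   K  L 
   H   L  M 
   I   M  N 
   J   N  J 
   K   A  O 
   L   O  P 
 * M   P  Q 
   N   Q  N 
   O   C  R 
   P   R  S 
   Q   S  Q 
   R   F  T 
   S   T  S 
   T   J  T 
(> = start, * = accepting)

start=A accept=M A-p->B A-q->C B-p->D B-q->E C-p->E C-q->F D-p->G D-q->H E-p->H E-q->I F-p->I F-q->J G-p->K G-q->L H-p->L H-q->M I-p->M I-q->N J-p->N J-q->J K-p->A K-q->O L-p->O L-q->P M-p->P M-q->Q N-p->Q N-q->N O-p->C O-q->R P-p->R P-q->S Q-p->S Q-q->Q R-p->F R-q->T S-p->T S-q->S T-p->J T-q->T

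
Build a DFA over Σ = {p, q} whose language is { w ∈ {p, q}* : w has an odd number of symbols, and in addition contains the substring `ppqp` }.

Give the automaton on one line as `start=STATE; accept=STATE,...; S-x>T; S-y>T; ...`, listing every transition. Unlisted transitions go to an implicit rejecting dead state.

Run two small machines in parallel and take their product. The first has 2 states tracking the input length modulo 2; the second has 5 states tracking whether and how much of `ppqp` has been seen. A product state is a pair (one from each), accepting exactly when both do.
With 10 states:
        p   q  
>  S0   S1  S2 
   S1   S3  S0 
   S2   S4  S0 
   S3   S5  S6 
   S4   S5  S2 
   S5   S3  S7 
   S6   S8  S0 
   S7   S9  S2 
   S8   S9  S9 
 * S9   S8  S8 
(> = start, * = accepting)

start=S0; accept=S9; S0-p>S1; S0-q>S2; S1-p>S3; S1-q>S0; S2-p>S4; S2-q>S0; S3-p>S5; S3-q>S6; S4-p>S5; S4-q>S2; S5-p>S3; S5-q>S7; S6-p>S8; S6-q>S0; S7-p>S9; S7-q>S2; S8-p>S9; S8-q>S9; S9-p>S8; S9-q>S8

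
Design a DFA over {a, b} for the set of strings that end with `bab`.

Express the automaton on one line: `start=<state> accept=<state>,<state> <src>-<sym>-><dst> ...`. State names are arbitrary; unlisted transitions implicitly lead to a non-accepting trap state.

start=q0 accept=q3 q0-a->q0 q0-b->q1 q1-a->q2 q1-b->q1 q2-a->q0 q2-b->q3 q3-a->q2 q3-b->q1

Let each state record the length of the longest suffix of the input read so far that is also a prefix of `bab`. q1 means the last symbol is `b`; q2 means the last 2 symbols are `ba`; q3 means the last 3 symbols are `bab`. Accept only at q3, where the string currently ends in `bab`.
With 4 states:
        a   b  
>  q0   q0  q1 
   q1   q2  q1 
   q2   q0  q3 
 * q3   q2  q1 
(> = start, * = accepting)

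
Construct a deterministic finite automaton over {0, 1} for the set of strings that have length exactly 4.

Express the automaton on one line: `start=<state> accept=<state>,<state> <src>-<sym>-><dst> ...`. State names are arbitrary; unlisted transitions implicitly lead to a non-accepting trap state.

We only need to distinguish lengths 0, 1, …, 4, and '>4'. Chain q0 → q1 → q2 → q3 → q4 → q5 on every symbol, with q5 looping. Accepting states: {q4}.
6 states suffice.
        0   1  
>  q0   q1  q1 
   q1   q2  q2 
   q2   q3  q3 
   q3   q4  q4 
 * q4   q5  q5 
   q5   q5  q5 
(> = start, * = accepting)

start=q0 accept=q4 q0-0->q1 q0-1->q1 q1-0->q2 q1-1->q2 q2-0->q3 q2-1->q3 q3-0->q4 q3-1->q4 q4-0->q5 q4-1->q5 q5-0->q5 q5-1->q5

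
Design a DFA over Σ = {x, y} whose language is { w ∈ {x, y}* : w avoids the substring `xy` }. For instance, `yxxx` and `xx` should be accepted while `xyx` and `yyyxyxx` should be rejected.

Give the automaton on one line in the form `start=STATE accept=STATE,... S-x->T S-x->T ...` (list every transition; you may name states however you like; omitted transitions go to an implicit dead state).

start=q0 accept=q0,q1 q0-x->q1 q0-y->q0 q1-x->q1 q1-y->q2 q2-x->q2 q2-y->q2

This is the complement of 'contains `xy`'. Use the same substring-matching states — q0 through q2 holding how much of `xy` has just been matched — but flip the accepting set: everything except the trap q2 accepts.
A 3-state machine:
        x   y  
>* q0   q1  q0 
 * q1   q1  q2 
   q2   q2  q2 
(> = start, * = accepting)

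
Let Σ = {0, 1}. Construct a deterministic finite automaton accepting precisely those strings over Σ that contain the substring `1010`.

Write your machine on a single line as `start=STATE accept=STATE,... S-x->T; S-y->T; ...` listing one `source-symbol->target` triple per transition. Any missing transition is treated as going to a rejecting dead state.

start=s0; accept=s4; s0-0->s0; s0-1->s1; s1-0->s2; s1-1->s1; s2-0->s0; s2-1->s3; s3-0->s4; s3-1->s1; s4-0->s4; s4-1->s4

Track how much of `1010` has been matched so far: state s0 is no progress, s4 is the absorbing accept state reached once `1010` has occurred. Intermediate states record partial matches; on a mismatch, fall back to the longest reusable overlap.
A 5-state machine:
        0   1  
>  s0   s0  s1 
   s1   s2  s1 
   s2   s0  s3 
   s3   s4  s1 
 * s4   s4  s4 
(> = start, * = accepting)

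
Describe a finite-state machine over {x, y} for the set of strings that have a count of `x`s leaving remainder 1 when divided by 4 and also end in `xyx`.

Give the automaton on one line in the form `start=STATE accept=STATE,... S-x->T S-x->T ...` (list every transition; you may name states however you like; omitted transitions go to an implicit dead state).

start=s0 accept=s6 s0-x->s1 s0-y->s0 s1-x->s2 s1-y->s1 s2-x->s3 s2-y->s2 s3-x->s4 s3-y->s3 s4-x->s1 s4-y->s5 s5-x->s6 s5-y->s0 s6-x->s2 s6-y->s1

Build one automaton per condition and run them in lockstep. One (4 states) tracks the count of `x`s modulo 4; the other (4 states) tracks how much of the suffix `xyx` has currently been matched. Each combined state is a pair, one component from each; accept when both components accept. Equivalent product states are then merged.
A 7-state machine:
        x   y  
>  s0   s1  s0 
   s1   s2  s1 
   s2   s3  s2 
   s3   s4  s3 
   s4   s1  s5 
   s5   s6  s0 
 * s6   s2  s1 
(> = start, * = accepting)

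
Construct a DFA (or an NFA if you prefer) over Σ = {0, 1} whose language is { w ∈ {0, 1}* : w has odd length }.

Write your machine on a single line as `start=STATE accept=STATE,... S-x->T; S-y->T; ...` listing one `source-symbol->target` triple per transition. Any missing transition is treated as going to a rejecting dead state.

Only the length mod 2 matters, so use a 2-cycle: from any state, every input symbol moves to the next state, wrapping S1 back to S0. Mark S1 accepting.
        0   1  
>  S0   S1  S1 
 * S1   S0  S0 
(> = start, * = accepting)

start=S0; accept=S1; S0-0->S1; S0-1->S1; S1-0->S0; S1-1->S0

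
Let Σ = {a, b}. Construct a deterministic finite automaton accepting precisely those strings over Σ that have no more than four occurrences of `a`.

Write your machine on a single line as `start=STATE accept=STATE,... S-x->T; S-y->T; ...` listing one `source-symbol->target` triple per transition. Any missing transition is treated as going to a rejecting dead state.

Only the number of `a`s matters, and only up to 5. Make a chain q0 → q1 → q2 → q3 → q4 → q5 advanced by each `a` (with q5 absorbing); every other symbol self-loops. The accepting set is {q0, q1, q2, q3, q4}.
With 6 states:
        a   b  
>* q0   q1  q0 
 * q1   q2  q1 
 * q2   q3  q2 
 * q3   q4  q3 
 * q4   q5  q4 
   q5   q5  q5 
(> = start, * = accepting)

start=q0; accept=q0,q1,q2,q3,q4; q0-a->q1; q0-b->q0; q1-a->q2; q1-b->q1; q2-a->q3; q2-b->q2; q3-a->q4; q3-b->q3; q4-a->q5; q4-b->q4; q5-a->q5; q5-b->q5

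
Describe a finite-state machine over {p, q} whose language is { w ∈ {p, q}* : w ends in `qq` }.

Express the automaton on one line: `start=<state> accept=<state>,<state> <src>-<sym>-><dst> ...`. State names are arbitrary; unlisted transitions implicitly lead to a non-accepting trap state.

Let each state record the length of the longest suffix of the input read so far that is also a prefix of `qq`. s1 means the last symbol is `q`; s2 means the last 2 symbols are `qq`. Accept only at s2, where the string currently ends in `qq`.
        p   q  
>  s0   s0  s1 
   s1   s0  s2 
 * s2   s0  s2 
(> = start, * = accepting)

start=s0 accept=s2 s0-p->s0 s0-q->s1 s1-p->s0 s1-q->s2 s2-p->s0 s2-q->s2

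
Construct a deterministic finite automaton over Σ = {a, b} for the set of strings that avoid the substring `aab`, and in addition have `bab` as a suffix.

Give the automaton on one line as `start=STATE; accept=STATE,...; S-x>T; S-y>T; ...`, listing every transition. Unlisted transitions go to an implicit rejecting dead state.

Handle the two conditions separately and then intersect. The first has 4 states tracking partial matches of the forbidden pattern `aab`; the second has 4 states tracking how much of the suffix `bab` has currently been matched. A product state is a pair (one from each), accepting exactly when both do.
A 10-state machine:
        a   b  
>  q0   q1  q2 
   q1   q3  q2 
   q2   q4  q2 
   q3   q3  q5 
   q4   q3  q6 
   q5   q7  q5 
 * q6   q4  q2 
   q7   q8  q9 
   q8   q8  q5 
   q9   q7  q5 
(> = start, * = accepting)

start=q0; accept=q6; q0-a>q1; q0-b>q2; q1-a>q3; q1-b>q2; q2-a>q4; q2-b>q2; q3-a>q3; q3-b>q5; q4-a>q3; q4-b>q6; q5-a>q7; q5-b>q5; q6-a>q4; q6-b>q2; q7-a>q8; q7-b>q9; q8-a>q8; q8-b>q5; q9-a>q7; q9-b>q5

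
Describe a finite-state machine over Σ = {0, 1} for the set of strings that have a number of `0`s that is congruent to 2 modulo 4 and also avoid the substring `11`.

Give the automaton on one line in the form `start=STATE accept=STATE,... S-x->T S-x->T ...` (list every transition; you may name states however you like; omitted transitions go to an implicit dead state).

Build one automaton per condition and run them in lockstep. The first has 4 states tracking the count of `0`s modulo 4; the second has 3 states tracking partial matches of the forbidden pattern `11`. A product state is a pair (one from each), accepting exactly when both do. Equivalent product states are then merged.
With 9 states:
        0   1  
>  q0   q1  q2 
   q1   q3  q4 
   q2   q1  q5 
 * q3   q6  q7 
   q4   q3  q5 
   q5   q5  q5 
   q6   q0  q8 
 * q7   q6  q5 
   q8   q0  q5 
(> = start, * = accepting)

start=q0 accept=q3,q7 q0-0->q1 q0-1->q2 q1-0->q3 q1-1->q4 q2-0->q1 q2-1->q5 q3-0->q6 q3-1->q7 q4-0->q3 q4-1->q5 q5-0->q5 q5-1->q5 q6-0->q0 q6-1->q8 q7-0->q6 q7-1->q5 q8-0->q0 q8-1->q5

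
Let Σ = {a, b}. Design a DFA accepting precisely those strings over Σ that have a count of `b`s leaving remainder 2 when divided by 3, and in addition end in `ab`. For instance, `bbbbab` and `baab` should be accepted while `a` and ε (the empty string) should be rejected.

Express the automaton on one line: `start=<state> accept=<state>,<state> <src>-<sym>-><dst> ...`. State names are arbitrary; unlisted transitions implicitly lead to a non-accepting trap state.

Run two small machines in parallel and take their product. The first has 3 states tracking the count of `b`s modulo 3; the second has 3 states tracking how much of the suffix `ab` has currently been matched. A product state is a pair (one from each), accepting exactly when both do.
9 states suffice.
        a   b  
>  S0   S1  S2 
   S1   S1  S3 
   S2   S4  S5 
   S3   S4  S5 
   S4   S4  S6 
   S5   S7  S0 
 * S6   S7  S0 
   S7   S7  S8 
   S8   S1  S2 
(> = start, * = accepting)

start=S0 accept=S6 S0-a->S1 S0-b->S2 S1-a->S1 S1-b->S3 S2-a->S4 S2-b->S5 S3-a->S4 S3-b->S5 S4-a->S4 S4-b->S6 S5-a->S7 S5-b->S0 S6-a->S7 S6-b->S0 S7-a->S7 S7-b->S8 S8-a->S1 S8-b->S2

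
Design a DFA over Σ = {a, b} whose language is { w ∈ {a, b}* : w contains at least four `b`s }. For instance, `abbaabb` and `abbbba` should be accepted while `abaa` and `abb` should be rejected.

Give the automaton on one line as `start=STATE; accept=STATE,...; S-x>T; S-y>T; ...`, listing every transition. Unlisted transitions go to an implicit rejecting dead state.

start=q0; accept=q4,q5; q0-a>q0; q0-b>q1; q1-a>q1; q1-b>q2; q2-a>q2; q2-b>q3; q3-a>q3; q3-b>q4; q4-a>q4; q4-b>q5; q5-a>q5; q5-b>q5

Count `b`s, saturating at 5: states q0 through q4 mean 0 through 4 `b`s seen; q5 means more than 4. Each `b` increments (capped at q5); other symbols loop. Accept from {q4, q5}.
A 6-state machine:
        a   b  
>  q0   q0  q1 
   q1   q1  q2 
   q2   q2  q3 
   q3   q3  q4 
 * q4   q4  q5 
 * q5   q5  q5 
(> = start, * = accepting)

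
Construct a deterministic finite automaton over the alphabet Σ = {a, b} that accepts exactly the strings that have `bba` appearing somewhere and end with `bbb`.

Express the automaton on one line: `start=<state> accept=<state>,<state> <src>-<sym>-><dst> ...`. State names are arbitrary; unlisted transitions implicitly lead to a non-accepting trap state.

start=q0 accept=q6 q0-a->q0 q0-b->q1 q1-a->q0 q1-b->q2 q2-a->q3 q2-b->q2 q3-a->q3 q3-b->q4 q4-a->q3 q4-b->q5 q5-a->q3 q5-b->q6 q6-a->q3 q6-b->q6

Build one automaton per condition and run them in lockstep. One (4 states) tracks whether and how much of `bba` has been seen; the other (4 states) tracks how much of the suffix `bbb` has currently been matched. Each combined state is a pair, one component from each; accept when both components accept. Minimizing collapses redundant product states.
7 states suffice.
        a   b  
>  q0   q0  q1 
   q1   q0  q2 
   q2   q3  q2 
   q3   q3  q4 
   q4   q3  q5 
   q5   q3  q6 
 * q6   q3  q6 
(> = start, * = accepting)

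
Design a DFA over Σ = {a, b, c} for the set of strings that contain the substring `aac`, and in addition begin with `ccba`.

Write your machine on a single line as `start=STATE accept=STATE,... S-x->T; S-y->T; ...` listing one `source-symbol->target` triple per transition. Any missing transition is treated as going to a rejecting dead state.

Handle the two conditions separately and then intersect. The first has 4 states tracking whether and how much of `aac` has been seen; the second has 6 states tracking whether the input so far still matches the prefix `ccba`. A product state is a pair (one from each), accepting exactly when both do.
          a    b    c  
>  q0     q1   q2   q3 
   q1     q4   q2   q2 
   q2     q1   q2   q2 
   q3     q1   q2   q5 
   q4     q4   q2   q6 
   q5     q1   q7   q2 
   q6     q6   q6   q6 
   q7     q8   q2   q2 
   q8     q9  q10  q10 
   q9     q9  q10  q11 
   q10    q8  q10  q10 
 * q11   q11  q11  q11 
(> = start, * = accepting)

start=q0; accept=q11; q0-a->q1; q0-b->q2; q0-c->q3; q1-a->q4; q1-b->q2; q1-c->q2; q2-a->q1; q2-b->q2; q2-c->q2; q3-a->q1; q3-b->q2; q3-c->q5; q4-a->q4; q4-b->q2; q4-c->q6; q5-a->q1; q5-b->q7; q5-c->q2; q6-a->q6; q6-b->q6; q6-c->q6; q7-a->q8; q7-b->q2; q7-c->q2; q8-a->q9; q8-b->q10; q8-c->q10; q9-a->q9; q9-b->q10; q9-c->q11; q10-a->q8; q10-b->q10; q10-c->q10; q11-a->q11; q11-b->q11; q11-c->q11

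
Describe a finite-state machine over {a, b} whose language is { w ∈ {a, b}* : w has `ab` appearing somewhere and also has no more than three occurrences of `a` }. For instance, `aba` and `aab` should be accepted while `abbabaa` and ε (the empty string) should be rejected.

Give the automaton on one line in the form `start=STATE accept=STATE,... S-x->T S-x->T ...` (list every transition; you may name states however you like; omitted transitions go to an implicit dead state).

start=S0 accept=S3,S5,S7 S0-a->S1 S0-b->S0 S1-a->S2 S1-b->S3 S2-a->S4 S2-b->S5 S3-a->S5 S3-b->S3 S4-a->S6 S4-b->S7 S5-a->S7 S5-b->S5 S6-a->S6 S6-b->S6 S7-a->S6 S7-b->S7

Build one automaton per condition and run them in lockstep. The first has 3 states tracking whether and how much of `ab` has been seen; the second has 5 states tracking the count of `a`s, saturating at 4. A product state is a pair (one from each), accepting exactly when both do. After merging equivalent states the machine shrinks.
An 8-state machine:
        a   b  
>  S0   S1  S0 
   S1   S2  S3 
   S2   S4  S5 
 * S3   S5  S3 
   S4   S6  S7 
 * S5   S7  S5 
   S6   S6  S6 
 * S7   S6  S7 
(> = start, * = accepting)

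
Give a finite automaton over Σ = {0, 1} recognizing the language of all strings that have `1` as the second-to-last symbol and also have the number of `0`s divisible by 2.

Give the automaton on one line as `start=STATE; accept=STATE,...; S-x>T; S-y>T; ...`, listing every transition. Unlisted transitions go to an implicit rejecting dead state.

start=q0; accept=q4,q5; q0-0>q1; q0-1>q2; q1-0>q0; q1-1>q3; q2-0>q1; q2-1>q4; q3-0>q5; q3-1>q3; q4-0>q1; q4-1>q4; q5-0>q1; q5-1>q2

Handle the two conditions separately and then intersect. The first has 7 states tracking the last 2 symbols read; the second has 2 states tracking the count of `0`s modulo 2. A product state is a pair (one from each), accepting exactly when both do. Equivalent product states are then merged.
With 6 states:
        0   1  
>  q0   q1  q2 
   q1   q0  q3 
   q2   q1  q4 
   q3   q5  q3 
 * q4   q1  q4 
 * q5   q1  q2 
(> = start, * = accepting)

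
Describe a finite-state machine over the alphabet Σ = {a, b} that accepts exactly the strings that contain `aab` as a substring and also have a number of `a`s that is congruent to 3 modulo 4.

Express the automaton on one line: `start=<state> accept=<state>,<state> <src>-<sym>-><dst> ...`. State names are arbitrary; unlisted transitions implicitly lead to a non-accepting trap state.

start=q0 accept=q8 q0-a->q1 q0-b->q0 q1-a->q2 q1-b->q3 q2-a->q4 q2-b->q5 q3-a->q6 q3-b->q3 q4-a->q7 q4-b->q8 q5-a->q8 q5-b->q5 q6-a->q4 q6-b->q9 q7-a->q10 q7-b->q11 q8-a->q11 q8-b->q8 q9-a->q12 q9-b->q9 q10-a->q2 q10-b->q13 q11-a->q13 q11-b->q11 q12-a->q7 q12-b->q14 q13-a->q5 q13-b->q13 q14-a->q15 q14-b->q14 q15-a->q10 q15-b->q0

Build one automaton per condition and run them in lockstep. The first has 4 states tracking whether and how much of `aab` has been seen; the second has 4 states tracking the count of `a`s modulo 4. A product state is a pair (one from each), accepting exactly when both do.
16 states suffice.
          a    b  
>  q0     q1   q0 
   q1     q2   q3 
   q2     q4   q5 
   q3     q6   q3 
   q4     q7   q8 
   q5     q8   q5 
   q6     q4   q9 
   q7    q10  q11 
 * q8    q11   q8 
   q9    q12   q9 
   q10    q2  q13 
   q11   q13  q11 
   q12    q7  q14 
   q13    q5  q13 
   q14   q15  q14 
   q15   q10   q0 
(> = start, * = accepting)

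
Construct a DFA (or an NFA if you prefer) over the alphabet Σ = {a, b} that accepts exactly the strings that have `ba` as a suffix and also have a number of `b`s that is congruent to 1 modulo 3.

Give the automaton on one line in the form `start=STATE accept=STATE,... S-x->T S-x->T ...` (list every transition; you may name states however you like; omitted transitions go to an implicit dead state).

start=q0 accept=q2 q0-a->q0 q0-b->q1 q1-a->q2 q1-b->q3 q2-a->q4 q2-b->q3 q3-a->q3 q3-b->q0 q4-a->q4 q4-b->q3

Handle the two conditions separately and then intersect. One (3 states) tracks how much of the suffix `ba` has currently been matched; the other (3 states) tracks the count of `b`s modulo 3. Each combined state is a pair, one component from each; accept when both components accept. Minimizing collapses redundant product states.
5 states suffice.
        a   b  
>  q0   q0  q1 
   q1   q2  q3 
 * q2   q4  q3 
   q3   q3  q0 
   q4   q4  q3 
(> = start, * = accepting)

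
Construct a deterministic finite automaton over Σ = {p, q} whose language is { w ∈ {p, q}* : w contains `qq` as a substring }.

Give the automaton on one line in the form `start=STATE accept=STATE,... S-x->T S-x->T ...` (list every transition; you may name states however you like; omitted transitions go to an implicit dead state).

States A..B record the length of the longest prefix of `qq` that matches the current input suffix. Reaching C means `qq` has been seen, and we stay there forever. Accept from C.
3 states suffice.
       p  q 
>  A   A  B 
   B   A  C 
 * C   C  C 
(> = start, * = accepting)

start=A accept=C A-p->A A-q->B B-p->A B-q->C C-p->C C-q->C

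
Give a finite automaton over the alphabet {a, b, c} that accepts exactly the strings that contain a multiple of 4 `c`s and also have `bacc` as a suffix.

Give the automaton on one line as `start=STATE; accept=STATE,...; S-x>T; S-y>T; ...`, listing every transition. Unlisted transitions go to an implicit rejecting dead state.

start=S0; accept=S7; S0-a>S0; S0-b>S0; S0-c>S1; S1-a>S1; S1-b>S1; S1-c>S2; S2-a>S2; S2-b>S3; S2-c>S4; S3-a>S5; S3-b>S3; S3-c>S4; S4-a>S4; S4-b>S4; S4-c>S0; S5-a>S2; S5-b>S3; S5-c>S6; S6-a>S4; S6-b>S4; S6-c>S7; S7-a>S0; S7-b>S0; S7-c>S1

Run two small machines in parallel and take their product. The first has 4 states tracking the count of `c`s modulo 4; the second has 5 states tracking how much of the suffix `bacc` has currently been matched. A product state is a pair (one from each), accepting exactly when both do. After merging equivalent states the machine shrinks.
An 8-state machine:
        a   b   c  
>  S0   S0  S0  S1 
   S1   S1  S1  S2 
   S2   S2  S3  S4 
   S3   S5  S3  S4 
   S4   S4  S4  S0 
   S5   S2  S3  S6 
   S6   S4  S4  S7 
 * S7   S0  S0  S1 
(> = start, * = accepting)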